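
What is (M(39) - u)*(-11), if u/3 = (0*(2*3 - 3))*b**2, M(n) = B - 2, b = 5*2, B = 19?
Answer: -187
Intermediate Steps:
b = 10
M(n) = 17 (M(n) = 19 - 2 = 17)
u = 0 (u = 3*((0*(2*3 - 3))*10**2) = 3*((0*(6 - 3))*100) = 3*((0*3)*100) = 3*(0*100) = 3*0 = 0)
(M(39) - u)*(-11) = (17 - 1*0)*(-11) = (17 + 0)*(-11) = 17*(-11) = -187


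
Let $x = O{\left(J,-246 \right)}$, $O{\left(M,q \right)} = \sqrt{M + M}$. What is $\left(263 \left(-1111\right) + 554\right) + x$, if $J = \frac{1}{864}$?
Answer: $-291639 + \frac{\sqrt{3}}{36} \approx -2.9164 \cdot 10^{5}$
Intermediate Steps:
$J = \frac{1}{864} \approx 0.0011574$
$O{\left(M,q \right)} = \sqrt{2} \sqrt{M}$ ($O{\left(M,q \right)} = \sqrt{2 M} = \sqrt{2} \sqrt{M}$)
$x = \frac{\sqrt{3}}{36}$ ($x = \frac{\sqrt{2}}{12 \sqrt{6}} = \sqrt{2} \frac{\sqrt{6}}{72} = \frac{\sqrt{3}}{36} \approx 0.048113$)
$\left(263 \left(-1111\right) + 554\right) + x = \left(263 \left(-1111\right) + 554\right) + \frac{\sqrt{3}}{36} = \left(-292193 + 554\right) + \frac{\sqrt{3}}{36} = -291639 + \frac{\sqrt{3}}{36}$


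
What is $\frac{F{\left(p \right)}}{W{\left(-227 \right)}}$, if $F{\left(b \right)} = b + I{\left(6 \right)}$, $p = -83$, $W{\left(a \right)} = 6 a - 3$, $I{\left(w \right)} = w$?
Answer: $\frac{11}{195} \approx 0.05641$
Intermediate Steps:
$W{\left(a \right)} = -3 + 6 a$
$F{\left(b \right)} = 6 + b$ ($F{\left(b \right)} = b + 6 = 6 + b$)
$\frac{F{\left(p \right)}}{W{\left(-227 \right)}} = \frac{6 - 83}{-3 + 6 \left(-227\right)} = - \frac{77}{-3 - 1362} = - \frac{77}{-1365} = \left(-77\right) \left(- \frac{1}{1365}\right) = \frac{11}{195}$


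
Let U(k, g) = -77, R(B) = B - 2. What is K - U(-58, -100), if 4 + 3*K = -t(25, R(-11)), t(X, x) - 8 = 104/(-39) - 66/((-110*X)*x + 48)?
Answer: 11902934/161091 ≈ 73.890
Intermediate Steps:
R(B) = -2 + B
t(X, x) = 16/3 - 66/(48 - 110*X*x) (t(X, x) = 8 + (104/(-39) - 66/((-110*X)*x + 48)) = 8 + (104*(-1/39) - 66/(-110*X*x + 48)) = 8 + (-8/3 - 66/(48 - 110*X*x)) = 16/3 - 66/(48 - 110*X*x))
K = -501073/161091 (K = -4/3 + (-5*(-57 + 176*25*(-2 - 11))/(3*(-24 + 55*25*(-2 - 11))))/3 = -4/3 + (-5*(-57 + 176*25*(-13))/(3*(-24 + 55*25*(-13))))/3 = -4/3 + (-5*(-57 - 57200)/(3*(-24 - 17875)))/3 = -4/3 + (-5*(-57257)/(3*(-17899)))/3 = -4/3 + (-5*(-1)*(-57257)/(3*17899))/3 = -4/3 + (-1*286285/53697)/3 = -4/3 + (⅓)*(-286285/53697) = -4/3 - 286285/161091 = -501073/161091 ≈ -3.1105)
K - U(-58, -100) = -501073/161091 - 1*(-77) = -501073/161091 + 77 = 11902934/161091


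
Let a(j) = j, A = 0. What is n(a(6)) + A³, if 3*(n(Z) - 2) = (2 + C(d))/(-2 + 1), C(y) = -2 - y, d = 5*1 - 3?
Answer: 8/3 ≈ 2.6667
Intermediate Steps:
d = 2 (d = 5 - 3 = 2)
n(Z) = 8/3 (n(Z) = 2 + ((2 + (-2 - 1*2))/(-2 + 1))/3 = 2 + ((2 + (-2 - 2))/(-1))/3 = 2 + ((2 - 4)*(-1))/3 = 2 + (-2*(-1))/3 = 2 + (⅓)*2 = 2 + ⅔ = 8/3)
n(a(6)) + A³ = 8/3 + 0³ = 8/3 + 0 = 8/3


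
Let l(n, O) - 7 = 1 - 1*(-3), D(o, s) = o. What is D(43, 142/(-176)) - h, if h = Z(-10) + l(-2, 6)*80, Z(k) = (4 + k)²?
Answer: -873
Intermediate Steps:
l(n, O) = 11 (l(n, O) = 7 + (1 - 1*(-3)) = 7 + (1 + 3) = 7 + 4 = 11)
h = 916 (h = (4 - 10)² + 11*80 = (-6)² + 880 = 36 + 880 = 916)
D(43, 142/(-176)) - h = 43 - 1*916 = 43 - 916 = -873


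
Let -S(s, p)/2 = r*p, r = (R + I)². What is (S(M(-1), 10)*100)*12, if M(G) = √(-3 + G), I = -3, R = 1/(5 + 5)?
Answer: -201840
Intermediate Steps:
R = ⅒ (R = 1/10 = ⅒ ≈ 0.10000)
r = 841/100 (r = (⅒ - 3)² = (-29/10)² = 841/100 ≈ 8.4100)
S(s, p) = -841*p/50
(S(M(-1), 10)*100)*12 = (-841/50*10*100)*12 = -841/5*100*12 = -16820*12 = -201840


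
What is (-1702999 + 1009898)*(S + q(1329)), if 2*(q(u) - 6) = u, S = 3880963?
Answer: -5380728120967/2 ≈ -2.6904e+12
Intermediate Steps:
q(u) = 6 + u/2
(-1702999 + 1009898)*(S + q(1329)) = (-1702999 + 1009898)*(3880963 + (6 + (½)*1329)) = -693101*(3880963 + (6 + 1329/2)) = -693101*(3880963 + 1341/2) = -693101*7763267/2 = -5380728120967/2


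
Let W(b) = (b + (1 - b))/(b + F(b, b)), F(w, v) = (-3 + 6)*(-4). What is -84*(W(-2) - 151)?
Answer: 12690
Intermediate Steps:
F(w, v) = -12 (F(w, v) = 3*(-4) = -12)
W(b) = 1/(-12 + b) (W(b) = (b + (1 - b))/(b - 12) = 1/(-12 + b))
-84*(W(-2) - 151) = -84*(1/(-12 - 2) - 151) = -84*(1/(-14) - 151) = -84*(-1/14 - 151) = -84*(-2115/14) = 12690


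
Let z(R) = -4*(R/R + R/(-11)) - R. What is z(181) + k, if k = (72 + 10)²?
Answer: 72653/11 ≈ 6604.8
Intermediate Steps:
k = 6724 (k = 82² = 6724)
z(R) = -4 - 7*R/11 (z(R) = -4*(1 + R*(-1/11)) - R = -4*(1 - R/11) - R = (-4 + 4*R/11) - R = -4 - 7*R/11)
z(181) + k = (-4 - 7/11*181) + 6724 = (-4 - 1267/11) + 6724 = -1311/11 + 6724 = 72653/11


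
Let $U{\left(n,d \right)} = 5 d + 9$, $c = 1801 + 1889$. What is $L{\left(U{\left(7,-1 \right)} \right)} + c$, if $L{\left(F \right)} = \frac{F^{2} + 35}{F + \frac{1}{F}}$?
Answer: $3702$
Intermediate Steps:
$c = 3690$
$U{\left(n,d \right)} = 9 + 5 d$
$L{\left(F \right)} = \frac{35 + F^{2}}{F + \frac{1}{F}}$
$L{\left(U{\left(7,-1 \right)} \right)} + c = \frac{\left(9 + 5 \left(-1\right)\right) \left(35 + \left(9 + 5 \left(-1\right)\right)^{2}\right)}{1 + \left(9 + 5 \left(-1\right)\right)^{2}} + 3690 = \frac{\left(9 - 5\right) \left(35 + \left(9 - 5\right)^{2}\right)}{1 + \left(9 - 5\right)^{2}} + 3690 = \frac{4 \left(35 + 4^{2}\right)}{1 + 4^{2}} + 3690 = \frac{4 \left(35 + 16\right)}{1 + 16} + 3690 = 4 \cdot \frac{1}{17} \cdot 51 + 3690 = 12 + 3690 = 3702$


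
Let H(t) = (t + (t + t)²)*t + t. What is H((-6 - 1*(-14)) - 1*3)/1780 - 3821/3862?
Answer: -118863/171859 ≈ -0.69163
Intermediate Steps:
H(t) = t + t*(t + 4*t²) (H(t) = (t + (2*t)²)*t + t = (t + 4*t²)*t + t = t*(t + 4*t²) + t = t + t*(t + 4*t²))
H((-6 - 1*(-14)) - 1*3)/1780 - 3821/3862 = (((-6 - 1*(-14)) - 1*3)*(1 + ((-6 - 1*(-14)) - 1*3) + 4*((-6 - 1*(-14)) - 1*3)²))/1780 - 3821/3862 = (((-6 + 14) - 3)*(1 + ((-6 + 14) - 3) + 4*((-6 + 14) - 3)²))*(1/1780) - 3821*1/3862 = ((8 - 3)*(1 + (8 - 3) + 4*(8 - 3)²))*(1/1780) - 3821/3862 = (5*(1 + 5 + 4*5²))*(1/1780) - 3821/3862 = (5*(1 + 5 + 4*25))*(1/1780) - 3821/3862 = (5*(1 + 5 + 100))*(1/1780) - 3821/3862 = (5*106)*(1/1780) - 3821/3862 = 530*(1/1780) - 3821/3862 = 53/178 - 3821/3862 = -118863/171859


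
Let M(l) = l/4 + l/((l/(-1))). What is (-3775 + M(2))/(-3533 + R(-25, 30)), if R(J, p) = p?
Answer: 7551/7006 ≈ 1.0778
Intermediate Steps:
M(l) = -1 + l/4 (M(l) = l*(1/4) + l/((l*(-1))) = l/4 + l/((-l)) = l/4 + l*(-1/l) = l/4 - 1 = -1 + l/4)
(-3775 + M(2))/(-3533 + R(-25, 30)) = (-3775 + (-1 + (1/4)*2))/(-3533 + 30) = (-3775 + (-1 + 1/2))/(-3503) = (-3775 - 1/2)*(-1/3503) = -7551/2*(-1/3503) = 7551/7006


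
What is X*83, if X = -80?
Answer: -6640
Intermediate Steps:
X*83 = -80*83 = -6640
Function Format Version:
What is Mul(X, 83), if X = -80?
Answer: -6640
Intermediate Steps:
Mul(X, 83) = Mul(-80, 83) = -6640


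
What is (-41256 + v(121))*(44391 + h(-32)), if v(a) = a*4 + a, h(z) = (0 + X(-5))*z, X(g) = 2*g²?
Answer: -1739496941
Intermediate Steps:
h(z) = 50*z (h(z) = (0 + 2*(-5)²)*z = (0 + 2*25)*z = (0 + 50)*z = 50*z)
v(a) = 5*a (v(a) = 4*a + a = 5*a)
(-41256 + v(121))*(44391 + h(-32)) = (-41256 + 5*121)*(44391 + 50*(-32)) = (-41256 + 605)*(44391 - 1600) = -40651*42791 = -1739496941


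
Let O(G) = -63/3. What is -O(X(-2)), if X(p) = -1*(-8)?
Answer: 21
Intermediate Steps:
X(p) = 8
O(G) = -21 (O(G) = -63*⅓ = -21)
-O(X(-2)) = -1*(-21) = 21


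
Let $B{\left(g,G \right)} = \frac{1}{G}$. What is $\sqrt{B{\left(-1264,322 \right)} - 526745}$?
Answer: $\frac{i \sqrt{54615028258}}{322} \approx 725.77 i$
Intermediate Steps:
$\sqrt{B{\left(-1264,322 \right)} - 526745} = \sqrt{\frac{1}{322} - 526745} = \sqrt{- \frac{169611889}{322}} = \frac{i \sqrt{54615028258}}{322}$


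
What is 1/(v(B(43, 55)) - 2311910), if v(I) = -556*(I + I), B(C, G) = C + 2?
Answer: -1/2361950 ≈ -4.2338e-7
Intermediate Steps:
B(C, G) = 2 + C
v(I) = -1112*I
1/(v(B(43, 55)) - 2311910) = 1/(-1112*(2 + 43) - 2311910) = 1/(-1112*45 - 2311910) = 1/(-50040 - 2311910) = 1/(-2361950) = -1/2361950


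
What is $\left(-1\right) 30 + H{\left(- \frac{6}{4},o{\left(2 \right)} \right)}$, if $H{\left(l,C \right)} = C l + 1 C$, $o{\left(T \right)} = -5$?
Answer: $- \frac{55}{2} \approx -27.5$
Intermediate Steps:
$H{\left(l,C \right)} = C + C l$ ($H{\left(l,C \right)} = C l + C = C + C l$)
$\left(-1\right) 30 + H{\left(- \frac{6}{4},o{\left(2 \right)} \right)} = \left(-1\right) 30 - 5 \left(1 - \frac{6}{4}\right) = -30 - 5 \left(1 - \frac{3}{2}\right) = -30 - - \frac{5}{2} = -30 + \frac{5}{2} = - \frac{55}{2}$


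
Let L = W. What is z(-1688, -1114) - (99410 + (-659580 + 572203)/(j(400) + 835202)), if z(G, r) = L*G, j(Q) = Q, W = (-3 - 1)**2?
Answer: -105635046259/835602 ≈ -1.2642e+5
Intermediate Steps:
W = 16 (W = (-4)**2 = 16)
L = 16
z(G, r) = 16*G
z(-1688, -1114) - (99410 + (-659580 + 572203)/(j(400) + 835202)) = 16*(-1688) - (99410 + (-659580 + 572203)/(400 + 835202)) = -27008 - (99410 - 87377/835602) = -27008 - 1*83067107443/835602 = -27008 - 83067107443/835602 = -105635046259/835602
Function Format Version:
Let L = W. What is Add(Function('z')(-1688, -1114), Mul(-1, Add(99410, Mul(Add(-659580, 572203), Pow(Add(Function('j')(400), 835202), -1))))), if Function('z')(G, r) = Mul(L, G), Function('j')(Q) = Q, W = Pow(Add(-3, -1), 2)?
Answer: Rational(-105635046259, 835602) ≈ -1.2642e+5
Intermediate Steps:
W = 16 (W = Pow(-4, 2) = 16)
L = 16
Function('z')(G, r) = Mul(16, G)
Add(Function('z')(-1688, -1114), Mul(-1, Add(99410, Mul(Add(-659580, 572203), Pow(Add(Function('j')(400), 835202), -1))))) = Add(Mul(16, -1688), Mul(-1, Add(99410, Mul(Add(-659580, 572203), Pow(Add(400, 835202), -1))))) = Add(-27008, Mul(-1, Add(99410, Mul(-87377, Pow(835602, -1))))) = Add(-27008, Mul(-1, Add(99410, Mul(-87377, Rational(1, 835602))))) = Add(-27008, Mul(-1, Add(99410, Rational(-87377, 835602)))) = Add(-27008, Mul(-1, Rational(83067107443, 835602))) = Add(-27008, Rational(-83067107443, 835602)) = Rational(-105635046259, 835602)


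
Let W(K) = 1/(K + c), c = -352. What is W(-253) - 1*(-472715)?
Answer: 285992574/605 ≈ 4.7272e+5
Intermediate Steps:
W(K) = 1/(-352 + K) (W(K) = 1/(K - 352) = 1/(-352 + K))
W(-253) - 1*(-472715) = 1/(-352 - 253) - 1*(-472715) = 1/(-605) + 472715 = -1/605 + 472715 = 285992574/605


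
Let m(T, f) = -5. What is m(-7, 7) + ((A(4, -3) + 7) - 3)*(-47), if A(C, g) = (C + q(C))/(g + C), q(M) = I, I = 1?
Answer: -428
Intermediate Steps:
q(M) = 1
A(C, g) = (1 + C)/(C + g) (A(C, g) = (C + 1)/(g + C) = (1 + C)/(C + g))
m(-7, 7) + ((A(4, -3) + 7) - 3)*(-47) = -5 + (((1 + 4)/(4 - 3) + 7) - 3)*(-47) = -5 + ((5/1 + 7) - 3)*(-47) = -5 + ((1*5 + 7) - 3)*(-47) = -5 + ((5 + 7) - 3)*(-47) = -5 + (12 - 3)*(-47) = -5 + 9*(-47) = -5 - 423 = -428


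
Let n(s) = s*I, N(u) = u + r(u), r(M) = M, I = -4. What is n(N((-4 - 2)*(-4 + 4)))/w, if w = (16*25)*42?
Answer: 0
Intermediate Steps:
N(u) = 2*u (N(u) = u + u = 2*u)
n(s) = -4*s (n(s) = s*(-4) = -4*s)
w = 16800 (w = 400*42 = 16800)
n(N((-4 - 2)*(-4 + 4)))/w = -8*(-4 - 2)*(-4 + 4)/16800 = -8*(-6*0)*(1/16800) = -8*0*(1/16800) = -4*0*(1/16800) = 0*(1/16800) = 0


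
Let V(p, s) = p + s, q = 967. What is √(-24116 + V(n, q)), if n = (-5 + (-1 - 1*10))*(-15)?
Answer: I*√22909 ≈ 151.36*I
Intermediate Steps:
n = 240 (n = (-5 + (-1 - 10))*(-15) = (-5 - 11)*(-15) = -16*(-15) = 240)
√(-24116 + V(n, q)) = √(-24116 + (240 + 967)) = √(-24116 + 1207) = √(-22909) = I*√22909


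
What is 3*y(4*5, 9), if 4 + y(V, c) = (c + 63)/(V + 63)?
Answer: -780/83 ≈ -9.3976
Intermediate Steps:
y(V, c) = -4 + (63 + c)/(63 + V) (y(V, c) = -4 + (c + 63)/(V + 63) = -4 + (63 + c)/(63 + V))
3*y(4*5, 9) = 3*((-189 + 9 - 16*5)/(63 + 4*5)) = 3*((-189 + 9 - 4*20)/(63 + 20)) = 3*((-189 + 9 - 80)/83) = 3*((1/83)*(-260)) = 3*(-260/83) = -780/83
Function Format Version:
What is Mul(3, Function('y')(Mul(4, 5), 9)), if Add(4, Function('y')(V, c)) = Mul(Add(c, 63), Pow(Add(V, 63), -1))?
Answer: Rational(-780, 83) ≈ -9.3976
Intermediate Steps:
Function('y')(V, c) = Add(-4, Mul(Pow(Add(63, V), -1), Add(63, c))) (Function('y')(V, c) = Add(-4, Mul(Add(c, 63), Pow(Add(V, 63), -1))) = Add(-4, Mul(Add(63, c), Pow(Add(63, V), -1))) = Add(-4, Mul(Pow(Add(63, V), -1), Add(63, c))))
Mul(3, Function('y')(Mul(4, 5), 9)) = Mul(3, Mul(Pow(Add(63, Mul(4, 5)), -1), Add(-189, 9, Mul(-4, Mul(4, 5))))) = Mul(3, Mul(Pow(Add(63, 20), -1), Add(-189, 9, Mul(-4, 20)))) = Mul(3, Mul(Pow(83, -1), Add(-189, 9, -80))) = Mul(3, Mul(Rational(1, 83), -260)) = Mul(3, Rational(-260, 83)) = Rational(-780, 83)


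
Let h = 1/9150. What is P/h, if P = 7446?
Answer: 68130900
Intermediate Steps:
h = 1/9150 ≈ 0.00010929
P/h = 7446/(1/9150) = 7446*9150 = 68130900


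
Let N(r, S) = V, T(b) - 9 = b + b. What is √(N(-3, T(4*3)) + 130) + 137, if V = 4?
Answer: 137 + √134 ≈ 148.58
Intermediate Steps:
T(b) = 9 + 2*b (T(b) = 9 + (b + b) = 9 + 2*b)
N(r, S) = 4
√(N(-3, T(4*3)) + 130) + 137 = √(4 + 130) + 137 = √134 + 137 = 137 + √134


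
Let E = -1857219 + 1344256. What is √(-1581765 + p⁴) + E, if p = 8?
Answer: -512963 + I*√1577669 ≈ -5.1296e+5 + 1256.1*I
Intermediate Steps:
E = -512963
√(-1581765 + p⁴) + E = √(-1581765 + 8⁴) - 512963 = √(-1581765 + 4096) - 512963 = √(-1577669) - 512963 = I*√1577669 - 512963 = -512963 + I*√1577669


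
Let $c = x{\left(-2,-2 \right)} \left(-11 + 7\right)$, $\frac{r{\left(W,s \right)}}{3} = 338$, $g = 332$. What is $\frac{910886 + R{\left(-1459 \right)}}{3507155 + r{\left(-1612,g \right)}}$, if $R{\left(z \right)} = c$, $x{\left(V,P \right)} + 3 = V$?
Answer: $\frac{910906}{3508169} \approx 0.25965$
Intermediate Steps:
$r{\left(W,s \right)} = 1014$ ($r{\left(W,s \right)} = 3 \cdot 338 = 1014$)
$x{\left(V,P \right)} = -3 + V$
$c = 20$ ($c = \left(-3 - 2\right) \left(-11 + 7\right) = \left(-5\right) \left(-4\right) = 20$)
$R{\left(z \right)} = 20$
$\frac{910886 + R{\left(-1459 \right)}}{3507155 + r{\left(-1612,g \right)}} = \frac{910886 + 20}{3507155 + 1014} = \frac{910906}{3508169}$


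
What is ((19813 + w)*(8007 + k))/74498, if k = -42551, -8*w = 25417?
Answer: -287334833/37249 ≈ -7713.9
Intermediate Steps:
w = -25417/8 (w = -⅛*25417 = -25417/8 ≈ -3177.1)
((19813 + w)*(8007 + k))/74498 = ((19813 - 25417/8)*(8007 - 42551))/74498 = ((133087/8)*(-34544))*(1/74498) = -574669666*1/74498 = -287334833/37249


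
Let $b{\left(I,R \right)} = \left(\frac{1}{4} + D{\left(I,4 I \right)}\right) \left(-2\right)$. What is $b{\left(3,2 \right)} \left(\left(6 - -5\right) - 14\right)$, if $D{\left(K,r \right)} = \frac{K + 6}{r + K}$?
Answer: $\frac{51}{10} \approx 5.1$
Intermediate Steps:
$D{\left(K,r \right)} = \frac{6 + K}{K + r}$
$b{\left(I,R \right)} = - \frac{1}{2} - \frac{2 \left(6 + I\right)}{5 I}$ ($b{\left(I,R \right)} = \left(\frac{1}{4} + \frac{6 + I}{I + 4 I}\right) \left(-2\right) = \left(\frac{1}{4} + \frac{6 + I}{5 I}\right) \left(-2\right) = - \frac{1}{2} - \frac{2 \left(6 + I\right)}{5 I}$)
$b{\left(3,2 \right)} \left(\left(6 - -5\right) - 14\right) = \frac{3 \left(-8 - 9\right)}{10 \cdot 3} \left(\left(6 - -5\right) - 14\right) = \frac{3}{10} \cdot \frac{1}{3} \left(-8 - 9\right) \left(\left(6 + 5\right) - 14\right) = \frac{3}{10} \cdot \frac{1}{3} \left(-17\right) \left(11 - 14\right) = \left(- \frac{17}{10}\right) \left(-3\right) = \frac{51}{10}$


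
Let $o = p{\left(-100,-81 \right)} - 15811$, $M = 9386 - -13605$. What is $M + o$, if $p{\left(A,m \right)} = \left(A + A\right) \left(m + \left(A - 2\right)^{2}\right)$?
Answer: $-2057420$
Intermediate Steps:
$p{\left(A,m \right)} = 2 A \left(m + \left(-2 + A\right)^{2}\right)$
$M = 22991$ ($M = 9386 + 13605 = 22991$)
$o = -2080411$ ($o = 2 \left(-100\right) \left(-81 + \left(-2 - 100\right)^{2}\right) - 15811 = 2 \left(-100\right) \left(-81 + \left(-102\right)^{2}\right) - 15811 = 2 \left(-100\right) \left(-81 + 10404\right) - 15811 = 2 \left(-100\right) 10323 - 15811 = -2064600 - 15811 = -2080411$)
$M + o = 22991 - 2080411 = -2057420$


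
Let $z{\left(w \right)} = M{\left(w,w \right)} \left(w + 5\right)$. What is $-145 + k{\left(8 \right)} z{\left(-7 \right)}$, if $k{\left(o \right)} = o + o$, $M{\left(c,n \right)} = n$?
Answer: $79$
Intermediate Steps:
$z{\left(w \right)} = w \left(5 + w\right)$ ($z{\left(w \right)} = w \left(w + 5\right) = w \left(5 + w\right)$)
$k{\left(o \right)} = 2 o$
$-145 + k{\left(8 \right)} z{\left(-7 \right)} = -145 + 2 \cdot 8 \left(- 7 \left(5 - 7\right)\right) = -145 + 16 \left(\left(-7\right) \left(-2\right)\right) = -145 + 16 \cdot 14 = -145 + 224 = 79$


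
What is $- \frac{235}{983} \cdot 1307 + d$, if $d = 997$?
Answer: $\frac{672906}{983} \approx 684.54$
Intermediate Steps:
$- \frac{235}{983} \cdot 1307 + d = - \frac{235}{983} \cdot 1307 + 997 = \left(-235\right) \frac{1}{983} \cdot 1307 + 997 = \left(- \frac{235}{983}\right) 1307 + 997 = - \frac{307145}{983} + 997 = \frac{672906}{983}$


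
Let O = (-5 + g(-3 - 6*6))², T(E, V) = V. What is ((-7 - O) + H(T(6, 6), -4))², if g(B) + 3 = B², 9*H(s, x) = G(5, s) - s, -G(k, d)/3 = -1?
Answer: 47162954565841/9 ≈ 5.2403e+12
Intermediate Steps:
G(k, d) = 3 (G(k, d) = -3*(-1) = 3)
H(s, x) = ⅓ - s/9 (H(s, x) = (3 - s)/9 = ⅓ - s/9)
g(B) = -3 + B²
O = 2289169 (O = (-5 + (-3 + (-3 - 6*6)²))² = (-5 + (-3 + (-3 - 1*36)²))² = (-5 + (-3 + (-3 - 36)²))² = (-5 + (-3 + (-39)²))² = (-5 + (-3 + 1521))² = (-5 + 1518)² = 1513² = 2289169)
((-7 - O) + H(T(6, 6), -4))² = ((-7 - 1*2289169) + (⅓ - ⅑*6))² = ((-7 - 2289169) + (⅓ - ⅔))² = (-2289176 - ⅓)² = (-6867529/3)² = 47162954565841/9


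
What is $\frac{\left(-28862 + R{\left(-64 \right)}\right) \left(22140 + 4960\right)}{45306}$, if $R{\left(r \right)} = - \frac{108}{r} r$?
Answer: $- \frac{392543500}{22653} \approx -17329.0$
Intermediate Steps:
$R{\left(r \right)} = -108$
$\frac{\left(-28862 + R{\left(-64 \right)}\right) \left(22140 + 4960\right)}{45306} = \frac{\left(-28862 - 108\right) \left(22140 + 4960\right)}{45306} = \left(-28970\right) 27100 \cdot \frac{1}{45306} = \left(-785087000\right) \frac{1}{45306} = - \frac{392543500}{22653}$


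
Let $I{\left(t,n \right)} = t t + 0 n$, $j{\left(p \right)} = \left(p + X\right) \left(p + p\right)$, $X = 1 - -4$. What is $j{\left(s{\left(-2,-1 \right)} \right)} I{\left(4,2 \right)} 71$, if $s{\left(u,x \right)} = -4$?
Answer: $-9088$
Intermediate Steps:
$X = 5$ ($X = 1 + 4 = 5$)
$j{\left(p \right)} = 2 p \left(5 + p\right)$ ($j{\left(p \right)} = \left(p + 5\right) \left(p + p\right) = \left(5 + p\right) 2 p = 2 p \left(5 + p\right)$)
$I{\left(t,n \right)} = t^{2}$ ($I{\left(t,n \right)} = t^{2} + 0 = t^{2}$)
$j{\left(s{\left(-2,-1 \right)} \right)} I{\left(4,2 \right)} 71 = 2 \left(-4\right) \left(5 - 4\right) 4^{2} \cdot 71 = 2 \left(-4\right) 1 \cdot 16 \cdot 71 = \left(-8\right) 16 \cdot 71 = \left(-128\right) 71 = -9088$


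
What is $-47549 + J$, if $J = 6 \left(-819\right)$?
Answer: $-52463$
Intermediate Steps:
$J = -4914$
$-47549 + J = -47549 - 4914 = -52463$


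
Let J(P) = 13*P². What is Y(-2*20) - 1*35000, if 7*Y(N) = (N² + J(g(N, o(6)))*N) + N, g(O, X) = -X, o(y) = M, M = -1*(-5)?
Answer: -256440/7 ≈ -36634.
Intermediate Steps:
M = 5
o(y) = 5
Y(N) = N²/7 + 326*N/7 (Y(N) = ((N² + (13*(-1*5)²)*N) + N)/7 = ((N² + (13*(-5)²)*N) + N)/7 = ((N² + (13*25)*N) + N)/7 = ((N² + 325*N) + N)/7 = (N² + 326*N)/7 = N²/7 + 326*N/7)
Y(-2*20) - 1*35000 = (-2*20)*(326 - 2*20)/7 - 1*35000 = (⅐)*(-40)*(326 - 40) - 35000 = (⅐)*(-40)*286 - 35000 = -11440/7 - 35000 = -256440/7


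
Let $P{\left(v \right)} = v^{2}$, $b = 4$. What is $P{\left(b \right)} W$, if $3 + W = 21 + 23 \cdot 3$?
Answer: $1392$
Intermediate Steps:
$W = 87$ ($W = -3 + \left(21 + 23 \cdot 3\right) = -3 + \left(21 + 69\right) = -3 + 90 = 87$)
$P{\left(b \right)} W = 4^{2} \cdot 87 = 16 \cdot 87 = 1392$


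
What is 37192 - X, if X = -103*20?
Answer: 39252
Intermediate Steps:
X = -2060
37192 - X = 37192 - 1*(-2060) = 37192 + 2060 = 39252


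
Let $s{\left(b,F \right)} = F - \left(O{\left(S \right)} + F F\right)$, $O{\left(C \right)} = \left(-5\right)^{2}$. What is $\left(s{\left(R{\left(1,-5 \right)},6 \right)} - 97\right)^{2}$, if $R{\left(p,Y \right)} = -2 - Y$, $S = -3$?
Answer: $23104$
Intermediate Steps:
$O{\left(C \right)} = 25$
$s{\left(b,F \right)} = -25 + F - F^{2}$ ($s{\left(b,F \right)} = F - \left(25 + F F\right) = F - \left(25 + F^{2}\right) = -25 + F - F^{2}$)
$\left(s{\left(R{\left(1,-5 \right)},6 \right)} - 97\right)^{2} = \left(\left(-25 + 6 - 6^{2}\right) - 97\right)^{2} = \left(\left(-25 + 6 - 36\right) - 97\right)^{2} = \left(-55 - 97\right)^{2} = \left(-152\right)^{2} = 23104$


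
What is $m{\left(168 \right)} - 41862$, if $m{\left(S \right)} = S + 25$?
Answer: $-41669$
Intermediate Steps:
$m{\left(S \right)} = 25 + S$
$m{\left(168 \right)} - 41862 = \left(25 + 168\right) - 41862 = 193 - 41862 = -41669$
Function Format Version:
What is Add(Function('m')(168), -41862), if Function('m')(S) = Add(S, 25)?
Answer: -41669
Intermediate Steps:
Function('m')(S) = Add(25, S)
Add(Function('m')(168), -41862) = Add(Add(25, 168), -41862) = Add(193, -41862) = -41669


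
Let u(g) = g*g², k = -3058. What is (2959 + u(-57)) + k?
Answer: -185292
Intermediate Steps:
u(g) = g³
(2959 + u(-57)) + k = (2959 + (-57)³) - 3058 = (2959 - 185193) - 3058 = -182234 - 3058 = -185292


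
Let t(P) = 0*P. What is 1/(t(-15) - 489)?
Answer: -1/489 ≈ -0.0020450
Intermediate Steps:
t(P) = 0
1/(t(-15) - 489) = 1/(0 - 489) = 1/(-489) = -1/489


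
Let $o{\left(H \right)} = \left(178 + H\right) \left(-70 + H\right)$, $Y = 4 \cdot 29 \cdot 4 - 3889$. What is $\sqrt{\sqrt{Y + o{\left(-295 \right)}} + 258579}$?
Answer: $\sqrt{258579 + 4 \sqrt{2455}} \approx 508.7$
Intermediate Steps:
$Y = -3425$ ($Y = 116 \cdot 4 - 3889 = 464 - 3889 = -3425$)
$o{\left(H \right)} = \left(-70 + H\right) \left(178 + H\right)$
$\sqrt{\sqrt{Y + o{\left(-295 \right)}} + 258579} = \sqrt{\sqrt{-3425 + \left(-12460 + \left(-295\right)^{2} + 108 \left(-295\right)\right)} + 258579} = \sqrt{\sqrt{-3425 - -42705} + 258579} = \sqrt{\sqrt{-3425 + 42705} + 258579} = \sqrt{\sqrt{39280} + 258579} = \sqrt{4 \sqrt{2455} + 258579} = \sqrt{258579 + 4 \sqrt{2455}}$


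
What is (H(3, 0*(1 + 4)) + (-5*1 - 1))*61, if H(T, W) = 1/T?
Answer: -1037/3 ≈ -345.67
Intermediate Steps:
(H(3, 0*(1 + 4)) + (-5*1 - 1))*61 = (1/3 + (-5*1 - 1))*61 = (⅓ + (-5 - 1))*61 = (⅓ - 6)*61 = -17/3*61 = -1037/3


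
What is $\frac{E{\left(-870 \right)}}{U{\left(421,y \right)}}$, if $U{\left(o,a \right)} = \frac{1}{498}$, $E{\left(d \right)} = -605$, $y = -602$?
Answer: $-301290$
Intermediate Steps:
$U{\left(o,a \right)} = \frac{1}{498}$
$\frac{E{\left(-870 \right)}}{U{\left(421,y \right)}} = - 605 \frac{1}{\frac{1}{498}} = \left(-605\right) 498 = -301290$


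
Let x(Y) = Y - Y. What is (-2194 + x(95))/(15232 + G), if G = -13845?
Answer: -2194/1387 ≈ -1.5818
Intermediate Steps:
x(Y) = 0
(-2194 + x(95))/(15232 + G) = (-2194 + 0)/(15232 - 13845) = -2194/1387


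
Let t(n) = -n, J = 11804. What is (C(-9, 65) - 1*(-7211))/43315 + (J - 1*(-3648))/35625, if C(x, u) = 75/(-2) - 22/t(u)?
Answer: 4809331151/8024103750 ≈ 0.59936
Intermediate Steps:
C(x, u) = -75/2 + 22/u (C(x, u) = 75/(-2) - 22*(-1/u) = 75*(-½) - (-22)/u = -75/2 + 22/u)
(C(-9, 65) - 1*(-7211))/43315 + (J - 1*(-3648))/35625 = ((-75/2 + 22/65) - 1*(-7211))/43315 + (11804 - 1*(-3648))/35625 = ((-75/2 + 22*(1/65)) + 7211)*(1/43315) + (11804 + 3648)*(1/35625) = ((-75/2 + 22/65) + 7211)*(1/43315) + 15452*(1/35625) = (-4831/130 + 7211)*(1/43315) + 15452/35625 = (932599/130)*(1/43315) + 15452/35625 = 932599/5630950 + 15452/35625 = 4809331151/8024103750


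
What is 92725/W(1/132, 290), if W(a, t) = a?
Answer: 12239700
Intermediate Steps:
92725/W(1/132, 290) = 92725/(1/132) = 92725*132 = 12239700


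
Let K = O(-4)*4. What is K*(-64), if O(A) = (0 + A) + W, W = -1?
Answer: 1280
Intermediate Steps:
O(A) = -1 + A (O(A) = (0 + A) - 1 = A - 1 = -1 + A)
K = -20 (K = (-1 - 4)*4 = -5*4 = -20)
K*(-64) = -20*(-64) = 1280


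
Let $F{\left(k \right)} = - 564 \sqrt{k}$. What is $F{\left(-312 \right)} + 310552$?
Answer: $310552 - 1128 i \sqrt{78} \approx 3.1055 \cdot 10^{5} - 9962.2 i$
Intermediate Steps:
$F{\left(-312 \right)} + 310552 = - 564 \sqrt{-312} + 310552 = - 564 \cdot 2 i \sqrt{78} + 310552 = - 1128 i \sqrt{78} + 310552 = 310552 - 1128 i \sqrt{78}$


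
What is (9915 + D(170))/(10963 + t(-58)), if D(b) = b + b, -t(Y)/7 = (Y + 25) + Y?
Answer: 2051/2320 ≈ 0.88405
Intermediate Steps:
t(Y) = -175 - 14*Y (t(Y) = -7*((Y + 25) + Y) = -7*((25 + Y) + Y) = -7*(25 + 2*Y) = -175 - 14*Y)
D(b) = 2*b
(9915 + D(170))/(10963 + t(-58)) = (9915 + 2*170)/(10963 + (-175 - 14*(-58))) = (9915 + 340)/(10963 + (-175 + 812)) = 10255/(10963 + 637) = 10255/11600 = 10255*(1/11600) = 2051/2320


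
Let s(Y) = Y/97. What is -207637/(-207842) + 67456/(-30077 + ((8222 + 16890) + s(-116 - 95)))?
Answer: -157489449569/12517700134 ≈ -12.581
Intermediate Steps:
s(Y) = Y/97 (s(Y) = Y*(1/97) = Y/97)
-207637/(-207842) + 67456/(-30077 + ((8222 + 16890) + s(-116 - 95))) = -207637/(-207842) + 67456/(-30077 + ((8222 + 16890) + (-116 - 95)/97)) = -207637*(-1/207842) + 67456/(-30077 + (25112 + (1/97)*(-211))) = 207637/207842 + 67456/(-30077 + (25112 - 211/97)) = 207637/207842 + 67456/(-30077 + 2435653/97) = 207637/207842 + 67456/(-481816/97) = 207637/207842 + 67456*(-97/481816) = 207637/207842 - 817904/60227 = -157489449569/12517700134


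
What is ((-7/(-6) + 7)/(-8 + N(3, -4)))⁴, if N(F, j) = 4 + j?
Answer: 5764801/5308416 ≈ 1.0860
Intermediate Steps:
((-7/(-6) + 7)/(-8 + N(3, -4)))⁴ = ((-7/(-6) + 7)/(-8 + (4 - 4)))⁴ = ((-7*(-⅙) + 7)/(-8 + 0))⁴ = ((7/6 + 7)/(-8))⁴ = ((49/6)*(-⅛))⁴ = (-49/48)⁴ = 5764801/5308416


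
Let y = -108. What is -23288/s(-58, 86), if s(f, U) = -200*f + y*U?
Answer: -2911/289 ≈ -10.073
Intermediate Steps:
s(f, U) = -200*f - 108*U
-23288/s(-58, 86) = -23288/(-200*(-58) - 108*86) = -23288/(11600 - 9288) = -23288/2312 = -23288*1/2312 = -2911/289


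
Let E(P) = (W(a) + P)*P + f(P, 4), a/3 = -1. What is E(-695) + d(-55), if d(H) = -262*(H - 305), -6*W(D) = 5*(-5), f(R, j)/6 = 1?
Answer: 3446731/6 ≈ 5.7446e+5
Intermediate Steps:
a = -3 (a = 3*(-1) = -3)
f(R, j) = 6 (f(R, j) = 6*1 = 6)
W(D) = 25/6 (W(D) = -5*(-5)/6 = -⅙*(-25) = 25/6)
d(H) = 79910 - 262*H (d(H) = -262*(-305 + H) = 79910 - 262*H)
E(P) = 6 + P*(25/6 + P) (E(P) = (25/6 + P)*P + 6 = P*(25/6 + P) + 6 = 6 + P*(25/6 + P))
E(-695) + d(-55) = (6 + (-695)² + (25/6)*(-695)) + (79910 - 262*(-55)) = (6 + 483025 - 17375/6) + (79910 + 14410) = 2880811/6 + 94320 = 3446731/6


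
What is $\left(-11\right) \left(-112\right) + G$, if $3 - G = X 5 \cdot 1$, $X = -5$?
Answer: $1260$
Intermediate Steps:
$G = 28$ ($G = 3 - \left(-5\right) 5 \cdot 1 = 3 - \left(-25\right) 1 = 3 - -25 = 3 + 25 = 28$)
$\left(-11\right) \left(-112\right) + G = \left(-11\right) \left(-112\right) + 28 = 1232 + 28 = 1260$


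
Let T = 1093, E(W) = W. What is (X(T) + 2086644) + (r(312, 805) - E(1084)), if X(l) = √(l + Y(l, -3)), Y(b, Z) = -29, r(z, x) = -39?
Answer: 2085521 + 2*√266 ≈ 2.0856e+6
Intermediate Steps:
X(l) = √(-29 + l) (X(l) = √(l - 29) = √(-29 + l))
(X(T) + 2086644) + (r(312, 805) - E(1084)) = (√(-29 + 1093) + 2086644) + (-39 - 1*1084) = (√1064 + 2086644) + (-39 - 1084) = (2*√266 + 2086644) - 1123 = (2086644 + 2*√266) - 1123 = 2085521 + 2*√266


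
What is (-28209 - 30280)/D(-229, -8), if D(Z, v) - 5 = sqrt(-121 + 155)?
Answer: 292445/9 - 58489*sqrt(34)/9 ≈ -5400.2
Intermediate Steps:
D(Z, v) = 5 + sqrt(34) (D(Z, v) = 5 + sqrt(-121 + 155) = 5 + sqrt(34))
(-28209 - 30280)/D(-229, -8) = (-28209 - 30280)/(5 + sqrt(34)) = -58489/(5 + sqrt(34))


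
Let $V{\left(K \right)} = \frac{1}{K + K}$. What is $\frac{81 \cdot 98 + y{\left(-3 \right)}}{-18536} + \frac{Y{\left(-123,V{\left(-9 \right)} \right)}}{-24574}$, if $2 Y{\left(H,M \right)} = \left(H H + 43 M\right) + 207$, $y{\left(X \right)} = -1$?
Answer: $- \frac{189650107}{256220811} \approx -0.74018$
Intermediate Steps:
$V{\left(K \right)} = \frac{1}{2 K}$
$Y{\left(H,M \right)} = \frac{207}{2} + \frac{H^{2}}{2} + \frac{43 M}{2}$ ($Y{\left(H,M \right)} = \frac{\left(H H + 43 M\right) + 207}{2} = \frac{\left(H^{2} + 43 M\right) + 207}{2} = \frac{207 + H^{2} + 43 M}{2} = \frac{207}{2} + \frac{H^{2}}{2} + \frac{43 M}{2}$)
$\frac{81 \cdot 98 + y{\left(-3 \right)}}{-18536} + \frac{Y{\left(-123,V{\left(-9 \right)} \right)}}{-24574} = \frac{81 \cdot 98 - 1}{-18536} + \frac{\frac{207}{2} + \frac{\left(-123\right)^{2}}{2} + \frac{43 \frac{1}{2 \left(-9\right)}}{2}}{-24574} = \left(7938 - 1\right) \left(- \frac{1}{18536}\right) + \left(\frac{207}{2} + \frac{1}{2} \cdot 15129 + \frac{43 \cdot \frac{1}{2} \left(- \frac{1}{9}\right)}{2}\right) \left(- \frac{1}{24574}\right) = 7937 \left(- \frac{1}{18536}\right) + \left(\frac{207}{2} + \frac{15129}{2} + \frac{43}{2} \left(- \frac{1}{18}\right)\right) \left(- \frac{1}{24574}\right) = - \frac{7937}{18536} + \left(\frac{207}{2} + \frac{15129}{2} - \frac{43}{36}\right) \left(- \frac{1}{24574}\right) = - \frac{7937}{18536} + \frac{276005}{36} \left(- \frac{1}{24574}\right) = - \frac{7937}{18536} - \frac{276005}{884664} = - \frac{189650107}{256220811}$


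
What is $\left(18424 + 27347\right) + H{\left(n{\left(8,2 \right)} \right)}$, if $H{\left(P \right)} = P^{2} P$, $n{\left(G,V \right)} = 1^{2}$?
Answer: $45772$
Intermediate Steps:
$n{\left(G,V \right)} = 1$
$H{\left(P \right)} = P^{3}$
$\left(18424 + 27347\right) + H{\left(n{\left(8,2 \right)} \right)} = \left(18424 + 27347\right) + 1^{3} = 45771 + 1 = 45772$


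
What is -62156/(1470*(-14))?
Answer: 15539/5145 ≈ 3.0202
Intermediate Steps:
-62156/(1470*(-14)) = -62156/(-20580) = -62156*(-1/20580) = 15539/5145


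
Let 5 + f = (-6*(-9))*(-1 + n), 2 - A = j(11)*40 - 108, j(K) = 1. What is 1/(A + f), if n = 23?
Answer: 1/1253 ≈ 0.00079808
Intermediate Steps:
A = 70 (A = 2 - (1*40 - 108) = 2 - (40 - 108) = 2 - 1*(-68) = 2 + 68 = 70)
f = 1183 (f = -5 + (-6*(-9))*(-1 + 23) = -5 + 54*22 = -5 + 1188 = 1183)
1/(A + f) = 1/(70 + 1183) = 1/1253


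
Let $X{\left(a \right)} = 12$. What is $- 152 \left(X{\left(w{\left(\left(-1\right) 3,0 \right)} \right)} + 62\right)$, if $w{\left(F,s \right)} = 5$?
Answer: $-11248$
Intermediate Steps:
$- 152 \left(X{\left(w{\left(\left(-1\right) 3,0 \right)} \right)} + 62\right) = - 152 \left(12 + 62\right) = \left(-152\right) 74 = -11248$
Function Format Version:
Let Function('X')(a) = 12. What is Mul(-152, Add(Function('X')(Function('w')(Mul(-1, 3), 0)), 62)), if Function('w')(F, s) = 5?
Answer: -11248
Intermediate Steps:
Mul(-152, Add(Function('X')(Function('w')(Mul(-1, 3), 0)), 62)) = Mul(-152, Add(12, 62)) = Mul(-152, 74) = -11248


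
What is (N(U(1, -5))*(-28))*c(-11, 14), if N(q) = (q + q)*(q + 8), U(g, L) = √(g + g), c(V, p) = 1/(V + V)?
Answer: 56/11 + 224*√2/11 ≈ 33.889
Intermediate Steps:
c(V, p) = 1/(2*V)
U(g, L) = √2*√g (U(g, L) = √(2*g) = √2*√g)
N(q) = 2*q*(8 + q) (N(q) = (2*q)*(8 + q) = 2*q*(8 + q))
(N(U(1, -5))*(-28))*c(-11, 14) = ((2*(√2*√1)*(8 + √2*√1))*(-28))*((½)/(-11)) = ((2*(√2*1)*(8 + √2*1))*(-28))*((½)*(-1/11)) = ((2*√2*(8 + √2))*(-28))*(-1/22) = -56*√2*(8 + √2)*(-1/22) = 28*√2*(8 + √2)/11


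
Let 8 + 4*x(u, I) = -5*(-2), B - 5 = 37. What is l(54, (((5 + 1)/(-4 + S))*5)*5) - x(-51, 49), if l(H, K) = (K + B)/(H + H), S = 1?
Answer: -31/54 ≈ -0.57407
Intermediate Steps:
B = 42 (B = 5 + 37 = 42)
l(H, K) = (42 + K)/(2*H) (l(H, K) = (K + 42)/(H + H) = (42 + K)/((2*H)) = (42 + K)*(1/(2*H)) = (42 + K)/(2*H))
x(u, I) = ½ (x(u, I) = -2 + (-5*(-2))/4 = -2 + (¼)*10 = -2 + 5/2 = ½)
l(54, (((5 + 1)/(-4 + S))*5)*5) - x(-51, 49) = (½)*(42 + (((5 + 1)/(-4 + 1))*5)*5)/54 - 1*½ = (½)*(1/54)*(42 + ((6/(-3))*5)*5) - ½ = (½)*(1/54)*(42 + ((6*(-⅓))*5)*5) - ½ = (½)*(1/54)*(42 - 2*5*5) - ½ = (½)*(1/54)*(42 - 10*5) - ½ = (½)*(1/54)*(42 - 50) - ½ = (½)*(1/54)*(-8) - ½ = -2/27 - ½ = -31/54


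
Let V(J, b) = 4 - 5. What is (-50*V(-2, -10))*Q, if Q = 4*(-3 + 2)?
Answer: -200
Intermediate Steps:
V(J, b) = -1
Q = -4 (Q = 4*(-1) = -4)
(-50*V(-2, -10))*Q = -50*(-1)*(-4) = 50*(-4) = -200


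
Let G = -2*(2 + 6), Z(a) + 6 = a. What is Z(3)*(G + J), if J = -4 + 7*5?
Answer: -45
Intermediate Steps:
Z(a) = -6 + a
G = -16 (G = -2*8 = -16)
J = 31 (J = -4 + 35 = 31)
Z(3)*(G + J) = (-6 + 3)*(-16 + 31) = -3*15 = -45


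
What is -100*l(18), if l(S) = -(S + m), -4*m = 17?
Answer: 1375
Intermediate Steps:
m = -17/4 (m = -¼*17 = -17/4 ≈ -4.2500)
l(S) = 17/4 - S (l(S) = -(S - 17/4) = -(-17/4 + S) = 17/4 - S)
-100*l(18) = -100*(17/4 - 1*18) = -100*(17/4 - 18) = -100*(-55/4) = 1375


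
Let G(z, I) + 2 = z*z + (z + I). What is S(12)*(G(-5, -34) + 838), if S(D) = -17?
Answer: -13974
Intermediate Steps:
G(z, I) = -2 + I + z + z**2 (G(z, I) = -2 + (z*z + (z + I)) = -2 + (z**2 + (I + z)) = -2 + (I + z + z**2) = -2 + I + z + z**2)
S(12)*(G(-5, -34) + 838) = -17*((-2 - 34 - 5 + (-5)**2) + 838) = -17*((-2 - 34 - 5 + 25) + 838) = -17*(-16 + 838) = -17*822 = -13974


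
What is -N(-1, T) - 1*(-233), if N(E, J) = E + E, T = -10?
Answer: 235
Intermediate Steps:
N(E, J) = 2*E
-N(-1, T) - 1*(-233) = -2*(-1) - 1*(-233) = -1*(-2) + 233 = 2 + 233 = 235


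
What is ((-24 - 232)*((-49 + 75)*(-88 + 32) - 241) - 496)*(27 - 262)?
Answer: -101974960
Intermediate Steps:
((-24 - 232)*((-49 + 75)*(-88 + 32) - 241) - 496)*(27 - 262) = (-256*(26*(-56) - 241) - 496)*(-235) = (-256*(-1456 - 241) - 496)*(-235) = (-256*(-1697) - 496)*(-235) = (434432 - 496)*(-235) = 433936*(-235) = -101974960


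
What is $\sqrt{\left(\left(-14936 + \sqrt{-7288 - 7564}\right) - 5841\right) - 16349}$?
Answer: $\sqrt{-37126 + 2 i \sqrt{3713}} \approx 0.3162 + 192.68 i$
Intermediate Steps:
$\sqrt{\left(\left(-14936 + \sqrt{-7288 - 7564}\right) - 5841\right) - 16349} = \sqrt{\left(\left(-14936 + \sqrt{-14852}\right) - 5841\right) - 16349} = \sqrt{\left(\left(-14936 + 2 i \sqrt{3713}\right) - 5841\right) - 16349} = \sqrt{\left(-20777 + 2 i \sqrt{3713}\right) - 16349} = \sqrt{-37126 + 2 i \sqrt{3713}}$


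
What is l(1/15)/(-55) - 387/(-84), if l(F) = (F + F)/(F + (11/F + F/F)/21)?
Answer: 5938123/1288980 ≈ 4.6068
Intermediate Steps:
l(F) = 2*F/(1/21 + F + 11/(21*F)) (l(F) = (2*F)/(F + (11/F + 1)*(1/21)) = (2*F)/(F + (1 + 11/F)*(1/21)) = (2*F)/(F + (1/21 + 11/(21*F))) = (2*F)/(1/21 + F + 11/(21*F)) = 2*F/(1/21 + F + 11/(21*F)))
l(1/15)/(-55) - 387/(-84) = (42*(1/15)²/(11 + 1/15 + 21*(1/15)²))/(-55) - 387/(-84) = (42*(1/15)²/(11 + 1/15 + 21*(1/15)²))*(-1/55) - 387*(-1/84) = (42*(1/225)/(11 + 1/15 + 21*(1/225)))*(-1/55) + 129/28 = (42*(1/225)/(11 + 1/15 + 7/75))*(-1/55) + 129/28 = (42*(1/225)/(279/25))*(-1/55) + 129/28 = (42*(1/225)*(25/279))*(-1/55) + 129/28 = (14/837)*(-1/55) + 129/28 = -14/46035 + 129/28 = 5938123/1288980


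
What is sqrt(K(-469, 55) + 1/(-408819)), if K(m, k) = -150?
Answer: I*sqrt(25069946622969)/408819 ≈ 12.247*I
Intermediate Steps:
sqrt(K(-469, 55) + 1/(-408819)) = sqrt(-150 + 1/(-408819)) = sqrt(-150 - 1/408819) = sqrt(-61322851/408819) = I*sqrt(25069946622969)/408819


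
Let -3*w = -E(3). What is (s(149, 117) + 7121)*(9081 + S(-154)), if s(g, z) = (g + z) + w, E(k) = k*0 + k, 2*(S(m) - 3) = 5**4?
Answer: 69421342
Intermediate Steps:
S(m) = 631/2 (S(m) = 3 + (1/2)*5**4 = 3 + (1/2)*625 = 3 + 625/2 = 631/2)
E(k) = k (E(k) = 0 + k = k)
w = 1 (w = -(-1)*3/3 = -1/3*(-3) = 1)
s(g, z) = 1 + g + z (s(g, z) = (g + z) + 1 = 1 + g + z)
(s(149, 117) + 7121)*(9081 + S(-154)) = ((1 + 149 + 117) + 7121)*(9081 + 631/2) = (267 + 7121)*(18793/2) = 7388*(18793/2) = 69421342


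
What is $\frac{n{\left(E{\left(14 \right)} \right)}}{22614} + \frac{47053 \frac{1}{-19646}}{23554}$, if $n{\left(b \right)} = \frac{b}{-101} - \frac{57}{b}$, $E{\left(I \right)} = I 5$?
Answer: $- \frac{778395000608}{4623976618810395} \approx -0.00016834$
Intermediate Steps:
$E{\left(I \right)} = 5 I$
$n{\left(b \right)} = - \frac{57}{b} - \frac{b}{101}$ ($n{\left(b \right)} = b \left(- \frac{1}{101}\right) - \frac{57}{b} = - \frac{b}{101} - \frac{57}{b} = - \frac{57}{b} - \frac{b}{101}$)
$\frac{n{\left(E{\left(14 \right)} \right)}}{22614} + \frac{47053 \frac{1}{-19646}}{23554} = \frac{- \frac{57}{5 \cdot 14} - \frac{5 \cdot 14}{101}}{22614} + \frac{47053 \frac{1}{-19646}}{23554} = \left(- \frac{57}{70} - \frac{70}{101}\right) \frac{1}{22614} + 47053 \left(- \frac{1}{19646}\right) \frac{1}{23554} = \left(\left(-57\right) \frac{1}{70} - \frac{70}{101}\right) \frac{1}{22614} - \frac{47053}{462741884} = \left(- \frac{57}{70} - \frac{70}{101}\right) \frac{1}{22614} - \frac{47053}{462741884} = \left(- \frac{10657}{7070}\right) \frac{1}{22614} - \frac{47053}{462741884} = - \frac{10657}{159880980} - \frac{47053}{462741884} = - \frac{778395000608}{4623976618810395}$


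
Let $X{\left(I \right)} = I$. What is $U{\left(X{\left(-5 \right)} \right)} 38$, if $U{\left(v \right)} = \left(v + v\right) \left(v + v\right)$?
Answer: $3800$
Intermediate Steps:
$U{\left(v \right)} = 4 v^{2}$ ($U{\left(v \right)} = 2 v 2 v = 4 v^{2}$)
$U{\left(X{\left(-5 \right)} \right)} 38 = 4 \left(-5\right)^{2} \cdot 38 = 4 \cdot 25 \cdot 38 = 100 \cdot 38 = 3800$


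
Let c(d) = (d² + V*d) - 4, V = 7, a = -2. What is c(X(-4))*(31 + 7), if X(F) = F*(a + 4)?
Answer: 152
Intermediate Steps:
X(F) = 2*F (X(F) = F*(-2 + 4) = F*2 = 2*F)
c(d) = -4 + d² + 7*d (c(d) = (d² + 7*d) - 4 = -4 + d² + 7*d)
c(X(-4))*(31 + 7) = (-4 + (2*(-4))² + 7*(2*(-4)))*(31 + 7) = (-4 + (-8)² + 7*(-8))*38 = (-4 + 64 - 56)*38 = 4*38 = 152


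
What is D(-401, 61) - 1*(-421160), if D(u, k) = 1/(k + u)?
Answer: 143194399/340 ≈ 4.2116e+5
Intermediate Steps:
D(-401, 61) - 1*(-421160) = 1/(61 - 401) - 1*(-421160) = 1/(-340) + 421160 = -1/340 + 421160 = 143194399/340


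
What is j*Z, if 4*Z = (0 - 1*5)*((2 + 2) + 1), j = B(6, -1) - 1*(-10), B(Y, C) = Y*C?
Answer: -25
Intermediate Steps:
B(Y, C) = C*Y
j = 4 (j = -1*6 - 1*(-10) = -6 + 10 = 4)
Z = -25/4 (Z = ((0 - 1*5)*((2 + 2) + 1))/4 = ((0 - 5)*(4 + 1))/4 = (-5*5)/4 = (¼)*(-25) = -25/4 ≈ -6.2500)
j*Z = 4*(-25/4) = -25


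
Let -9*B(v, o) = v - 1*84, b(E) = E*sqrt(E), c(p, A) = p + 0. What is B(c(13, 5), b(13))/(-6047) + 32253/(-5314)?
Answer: -1755682313/289203822 ≈ -6.0707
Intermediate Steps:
c(p, A) = p
b(E) = E**(3/2)
B(v, o) = 28/3 - v/9 (B(v, o) = -(v - 1*84)/9 = -(v - 84)/9 = -(-84 + v)/9 = 28/3 - v/9)
B(c(13, 5), b(13))/(-6047) + 32253/(-5314) = (28/3 - 1/9*13)/(-6047) + 32253/(-5314) = (28/3 - 13/9)*(-1/6047) + 32253*(-1/5314) = (71/9)*(-1/6047) - 32253/5314 = -71/54423 - 32253/5314 = -1755682313/289203822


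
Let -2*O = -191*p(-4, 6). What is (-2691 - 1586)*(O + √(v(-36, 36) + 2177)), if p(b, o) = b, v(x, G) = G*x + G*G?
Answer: 1633814 - 4277*√2177 ≈ 1.4343e+6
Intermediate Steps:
v(x, G) = G² + G*x (v(x, G) = G*x + G² = G² + G*x)
O = -382 (O = -(-191)*(-4)/2 = -½*764 = -382)
(-2691 - 1586)*(O + √(v(-36, 36) + 2177)) = (-2691 - 1586)*(-382 + √(36*(36 - 36) + 2177)) = -4277*(-382 + √(36*0 + 2177)) = -4277*(-382 + √(0 + 2177)) = -4277*(-382 + √2177) = 1633814 - 4277*√2177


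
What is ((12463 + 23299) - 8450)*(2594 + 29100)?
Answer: 865626528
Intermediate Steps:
((12463 + 23299) - 8450)*(2594 + 29100) = (35762 - 8450)*31694 = 27312*31694 = 865626528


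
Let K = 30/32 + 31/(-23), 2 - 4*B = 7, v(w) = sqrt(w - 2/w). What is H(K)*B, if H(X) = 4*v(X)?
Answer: -5*sqrt(861467231)/13892 ≈ -10.564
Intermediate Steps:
B = -5/4 (B = 1/2 - 1/4*7 = 1/2 - 7/4 = -5/4 ≈ -1.2500)
K = -151/368 (K = 30*(1/32) + 31*(-1/23) = 15/16 - 31/23 = -151/368 ≈ -0.41033)
H(X) = 4*sqrt(X - 2/X)
H(K)*B = (4*sqrt(-151/368 - 2/(-151/368)))*(-5/4) = (4*sqrt(-151/368 - 2*(-368/151)))*(-5/4) = (4*sqrt(-151/368 + 736/151))*(-5/4) = (4*sqrt(248047/55568))*(-5/4) = (4*(sqrt(861467231)/13892))*(-5/4) = (sqrt(861467231)/3473)*(-5/4) = -5*sqrt(861467231)/13892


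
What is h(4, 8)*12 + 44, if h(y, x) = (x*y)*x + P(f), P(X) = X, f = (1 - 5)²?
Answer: 3308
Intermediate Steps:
f = 16 (f = (-4)² = 16)
h(y, x) = 16 + y*x² (h(y, x) = (x*y)*x + 16 = y*x² + 16 = 16 + y*x²)
h(4, 8)*12 + 44 = (16 + 4*8²)*12 + 44 = (16 + 4*64)*12 + 44 = (16 + 256)*12 + 44 = 272*12 + 44 = 3264 + 44 = 3308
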